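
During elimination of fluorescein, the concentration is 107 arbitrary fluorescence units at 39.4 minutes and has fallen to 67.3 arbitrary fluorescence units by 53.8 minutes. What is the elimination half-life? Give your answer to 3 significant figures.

Over Δt = 53.8 − 39.4 = 14.4 minutes, the level fell by a factor of 107/67.3 ≈ 1.5899.
n = log₂(1.5899) ≈ 0.66893 half-lives, so t½ = 14.4/0.66893 ≈ 21.527 minutes.

21.5 minutes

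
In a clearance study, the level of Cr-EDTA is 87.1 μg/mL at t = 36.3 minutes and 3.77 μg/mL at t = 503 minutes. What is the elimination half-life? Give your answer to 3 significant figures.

103 minutes

Over Δt = 503 − 36.3 = 466.7 minutes, the level fell by a factor of 87.1/3.77 ≈ 23.103.
n = log₂(23.103) ≈ 4.53 half-lives, so t½ = 466.7/4.53 ≈ 103.02 minutes.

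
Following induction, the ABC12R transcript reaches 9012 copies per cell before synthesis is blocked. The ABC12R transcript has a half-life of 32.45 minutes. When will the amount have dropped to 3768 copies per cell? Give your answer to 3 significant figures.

40.8 minutes

Fraction remaining = 3768/9012 ≈ 0.41811.
n = log₂(9012/3768) = ln(2.3917)/ln 2 ≈ 1.258 half-lives.
t = n × t½ = 1.258 × 32.45 ≈ 40.824 minutes.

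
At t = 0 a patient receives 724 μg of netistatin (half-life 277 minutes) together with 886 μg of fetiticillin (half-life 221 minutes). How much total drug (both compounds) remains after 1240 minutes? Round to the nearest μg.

51 μg

netistatin: 724 × (1/2)^(1240/277) = 724 × (1/2)^4.4765 ≈ 32.521 μg.
fetiticillin: 886 × (1/2)^(1240/221) = 886 × (1/2)^5.6109 ≈ 18.13 μg.
Total = 32.521 + 18.13 ≈ 50.651 μg.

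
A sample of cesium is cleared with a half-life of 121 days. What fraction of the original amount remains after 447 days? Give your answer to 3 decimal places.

0.077

n = 447/121 ≈ 3.6942 half-lives.
Fraction remaining = (1/2)^3.6942 ≈ 0.077256.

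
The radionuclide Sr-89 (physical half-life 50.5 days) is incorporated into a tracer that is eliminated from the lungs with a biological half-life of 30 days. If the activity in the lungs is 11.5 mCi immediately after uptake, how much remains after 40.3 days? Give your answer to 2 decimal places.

1/t_eff = 1/t_phys + 1/t_biol = 1/50.5 + 1/30 = 0.053135 per day.
t_eff = 50.5 × 30 / (50.5 + 30) ≈ 18.82 days.
Remaining = 11.5 × (1/2)^(40.3/18.82) = 11.5 × (1/2)^2.1414 ≈ 2.6067 mCi.

2.61 mCi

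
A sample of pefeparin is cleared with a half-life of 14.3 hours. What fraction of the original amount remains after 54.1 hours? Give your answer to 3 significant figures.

0.0726

n = 54.1/14.3 ≈ 3.7832 half-lives.
Fraction remaining = (1/2)^3.7832 ≈ 0.072634.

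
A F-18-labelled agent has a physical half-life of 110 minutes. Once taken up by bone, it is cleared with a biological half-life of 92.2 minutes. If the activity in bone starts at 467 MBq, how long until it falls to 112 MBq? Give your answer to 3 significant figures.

1/t_eff = 1/t_phys + 1/t_biol = 1/110 + 1/92.2 = 0.019937 per minute.
t_eff = 110 × 92.2 / (110 + 92.2) ≈ 50.158 minutes.
n = log₂(467/112) ≈ 2.0599; t = 2.0599 × 50.158 ≈ 103.32 minutes.

103 minutes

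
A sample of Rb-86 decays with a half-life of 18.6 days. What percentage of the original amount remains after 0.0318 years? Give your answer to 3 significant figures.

64.9%

0.0318 years = 11.607 days.
n = 11.607/18.6 ≈ 0.62403 half-lives.
Fraction remaining = (1/2)^0.62403 ≈ 0.64885, i.e. 64.885%.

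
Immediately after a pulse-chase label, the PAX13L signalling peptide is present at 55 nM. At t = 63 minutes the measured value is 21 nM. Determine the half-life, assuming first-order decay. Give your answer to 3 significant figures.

45.4 minutes

A/A₀ = 21/55 ≈ 0.38182.
n = log₂(2.619) ≈ 1.389 half-lives elapsed in 63 minutes.
t½ = 63/1.389 ≈ 45.355 minutes.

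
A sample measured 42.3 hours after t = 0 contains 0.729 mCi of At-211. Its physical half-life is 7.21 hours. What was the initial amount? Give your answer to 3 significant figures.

42.5 mCi

Number of half-lives elapsed: n = 42.3/7.21 ≈ 5.8669.
A₀ = A × 2^n = 0.729 × 2^5.8669 = 0.729 × 58.358 ≈ 42.543 mCi.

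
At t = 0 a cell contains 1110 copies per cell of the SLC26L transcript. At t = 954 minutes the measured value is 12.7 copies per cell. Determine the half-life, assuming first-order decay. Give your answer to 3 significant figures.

148 minutes

A/A₀ = 12.7/1110 ≈ 0.011441.
n = log₂(87.402) ≈ 6.4496 half-lives elapsed in 954 minutes.
t½ = 954/6.4496 ≈ 147.92 minutes.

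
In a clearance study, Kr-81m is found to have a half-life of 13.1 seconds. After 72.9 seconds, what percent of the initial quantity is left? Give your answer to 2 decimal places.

2.11%

n = 72.9/13.1 ≈ 5.5649 half-lives.
Fraction remaining = (1/2)^5.5649 ≈ 0.021125, i.e. 2.1125%.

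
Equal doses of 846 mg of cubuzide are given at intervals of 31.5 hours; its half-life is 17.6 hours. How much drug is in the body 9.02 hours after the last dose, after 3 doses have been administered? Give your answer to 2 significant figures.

The 3 doses were given 72.02, 40.52, 9.02 hours ago.
Total = 846·(1/2)^(72.02/17.6) + 846·(1/2)^(40.52/17.6) + 846·(1/2)^(9.02/17.6)
      = 49.607 + 171.52 + 593.05 ≈ 814.18 mg.

810 mg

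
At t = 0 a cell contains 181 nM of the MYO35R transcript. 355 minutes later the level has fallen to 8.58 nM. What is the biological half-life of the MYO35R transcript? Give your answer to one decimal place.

A/A₀ = 8.58/181 ≈ 0.047403.
n = log₂(21.096) ≈ 4.3989 half-lives elapsed in 355 minutes.
t½ = 355/4.3989 ≈ 80.703 minutes.

80.7 minutes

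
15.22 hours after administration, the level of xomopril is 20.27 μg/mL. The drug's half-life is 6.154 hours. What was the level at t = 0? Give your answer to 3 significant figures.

Number of half-lives elapsed: n = 15.22/6.154 ≈ 2.4732.
A₀ = A × 2^n = 20.27 × 2^2.4732 = 20.27 × 5.5527 ≈ 112.55 μg/mL.

113 μg/mL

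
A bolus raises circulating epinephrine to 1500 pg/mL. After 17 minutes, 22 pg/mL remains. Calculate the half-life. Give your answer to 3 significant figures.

A/A₀ = 22/1500 ≈ 0.014667.
n = log₂(68.182) ≈ 6.0913 half-lives elapsed in 17 minutes.
t½ = 17/6.0913 ≈ 2.7909 minutes.

2.79 minutes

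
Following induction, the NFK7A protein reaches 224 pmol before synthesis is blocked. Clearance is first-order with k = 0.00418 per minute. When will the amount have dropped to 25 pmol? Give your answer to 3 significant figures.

t½ = ln 2 / k = 0.69315 / 0.00418 ≈ 165.82 minutes.
Fraction remaining = 25/224 ≈ 0.11161.
n = log₂(224/25) = ln(8.96)/ln 2 ≈ 3.1635 half-lives.
t = n × t½ = 3.1635 × 165.82 ≈ 524.59 minutes.

525 minutes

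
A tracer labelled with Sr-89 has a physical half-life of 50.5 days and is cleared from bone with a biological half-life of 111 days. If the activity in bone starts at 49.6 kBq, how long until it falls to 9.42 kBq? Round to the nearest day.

1/t_eff = 1/t_phys + 1/t_biol = 1/50.5 + 1/111 = 0.028811 per day.
t_eff = 50.5 × 111 / (50.5 + 111) ≈ 34.709 days.
n = log₂(49.6/9.42) ≈ 2.3965; t = 2.3965 × 34.709 ≈ 83.181 days.

83 days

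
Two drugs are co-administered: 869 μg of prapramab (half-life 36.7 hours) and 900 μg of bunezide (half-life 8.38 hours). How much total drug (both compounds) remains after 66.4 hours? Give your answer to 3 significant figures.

252 μg

prapramab: 869 × (1/2)^(66.4/36.7) = 869 × (1/2)^1.8093 ≈ 247.96 μg.
bunezide: 900 × (1/2)^(66.4/8.38) = 900 × (1/2)^7.9236 ≈ 3.7067 μg.
Total = 247.96 + 3.7067 ≈ 251.66 μg.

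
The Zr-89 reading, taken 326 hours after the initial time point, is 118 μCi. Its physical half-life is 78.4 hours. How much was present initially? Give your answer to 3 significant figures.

2110 μCi

Number of half-lives elapsed: n = 326/78.4 ≈ 4.1582.
A₀ = A × 2^n = 118 × 2^4.1582 = 118 × 17.854 ≈ 2106.8 μCi.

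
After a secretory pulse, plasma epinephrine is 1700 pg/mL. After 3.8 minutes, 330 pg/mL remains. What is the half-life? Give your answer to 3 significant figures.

1.61 minutes

A/A₀ = 330/1700 ≈ 0.19412.
n = log₂(5.1515) ≈ 2.365 half-lives elapsed in 3.8 minutes.
t½ = 3.8/2.365 ≈ 1.6068 minutes.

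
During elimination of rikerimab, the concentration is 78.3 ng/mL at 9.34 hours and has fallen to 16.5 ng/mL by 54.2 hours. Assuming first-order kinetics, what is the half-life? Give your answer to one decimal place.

Over Δt = 54.2 − 9.34 = 44.86 hours, the level fell by a factor of 78.3/16.5 ≈ 4.7455.
n = log₂(4.7455) ≈ 2.2465 half-lives, so t½ = 44.86/2.2465 ≈ 19.968 hours.

20.0 hours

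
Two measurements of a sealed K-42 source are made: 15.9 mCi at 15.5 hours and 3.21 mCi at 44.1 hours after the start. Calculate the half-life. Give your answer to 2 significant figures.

Over Δt = 44.1 − 15.5 = 28.6 hours, the level fell by a factor of 15.9/3.21 ≈ 4.9533.
n = log₂(4.9533) ≈ 2.3084 half-lives, so t½ = 28.6/2.3084 ≈ 12.39 hours.

12 hours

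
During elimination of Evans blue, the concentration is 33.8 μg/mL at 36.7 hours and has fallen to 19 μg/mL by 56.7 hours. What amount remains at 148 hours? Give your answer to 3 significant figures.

1.37 μg/mL

Over Δt = 56.7 − 36.7 = 20 hours, the level fell by a factor of 33.8/19 ≈ 1.7789.
n = log₂(1.7789) ≈ 0.83102 half-lives, so t½ = 20/0.83102 ≈ 24.067 hours.
From t = 56.7 to t = 148: 19 × (1/2)^((148−56.7)/24.067) ≈ 1.3701 μg/mL.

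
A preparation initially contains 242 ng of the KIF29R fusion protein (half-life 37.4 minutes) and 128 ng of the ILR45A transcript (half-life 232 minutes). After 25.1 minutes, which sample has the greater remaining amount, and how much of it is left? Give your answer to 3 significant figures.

KIF29R fusion protein, 152 ng

KIF29R fusion protein: 242 × (1/2)^0.67112 ≈ 151.98 ng.
ILR45A transcript: 128 × (1/2)^0.10819 ≈ 118.75 ng.
KIF29R fusion protein has more remaining, at ≈ 151.98 ng.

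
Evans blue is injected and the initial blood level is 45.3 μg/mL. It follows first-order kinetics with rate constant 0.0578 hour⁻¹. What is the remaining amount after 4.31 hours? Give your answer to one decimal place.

t½ = ln 2 / k = 0.69315 / 0.0578 ≈ 11.992 hours.
Number of half-lives: n = 4.31/11.992 ≈ 0.3594.
Remaining = 45.3 × (1/2)^0.3594 = 45.3 × 0.77949 ≈ 35.311 μg/mL.

35.3 μg/mL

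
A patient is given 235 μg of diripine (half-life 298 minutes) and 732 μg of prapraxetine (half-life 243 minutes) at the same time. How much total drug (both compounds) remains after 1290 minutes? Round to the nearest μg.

30 μg

diripine: 235 × (1/2)^(1290/298) = 235 × (1/2)^4.3289 ≈ 11.694 μg.
prapraxetine: 732 × (1/2)^(1290/243) = 732 × (1/2)^5.3086 ≈ 18.469 μg.
Total = 11.694 + 18.469 ≈ 30.163 μg.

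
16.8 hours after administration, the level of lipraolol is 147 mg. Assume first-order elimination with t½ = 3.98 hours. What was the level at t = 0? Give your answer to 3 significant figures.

2740 mg

Number of half-lives elapsed: n = 16.8/3.98 ≈ 4.2211.
A₀ = A × 2^n = 147 × 2^4.2211 = 147 × 18.65 ≈ 2741.6 mg.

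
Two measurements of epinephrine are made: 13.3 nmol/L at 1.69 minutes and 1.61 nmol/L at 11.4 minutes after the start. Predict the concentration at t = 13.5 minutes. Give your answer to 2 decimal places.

1.02 nmol/L

Over Δt = 11.4 − 1.69 = 9.71 minutes, the level fell by a factor of 13.3/1.61 ≈ 8.2609.
n = log₂(8.2609) ≈ 3.0463 half-lives, so t½ = 9.71/3.0463 ≈ 3.1875 minutes.
From t = 11.4 to t = 13.5: 1.61 × (1/2)^((13.5−11.4)/3.1875) ≈ 1.0198 nmol/L.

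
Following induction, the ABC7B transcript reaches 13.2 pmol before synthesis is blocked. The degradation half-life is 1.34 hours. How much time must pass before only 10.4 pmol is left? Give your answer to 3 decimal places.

0.461 hours

Fraction remaining = 10.4/13.2 ≈ 0.78788.
n = log₂(13.2/10.4) = ln(1.2692)/ln 2 ≈ 0.34395 half-lives.
t = n × t½ = 0.34395 × 1.34 ≈ 0.4609 hours.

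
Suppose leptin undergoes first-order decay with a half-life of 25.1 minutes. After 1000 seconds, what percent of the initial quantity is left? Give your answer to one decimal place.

1000 seconds = 16.6667 minutes.
n = 16.6667/25.1 ≈ 0.66401 half-lives.
Fraction remaining = (1/2)^0.66401 ≈ 0.63112, i.e. 63.112%.

63.1%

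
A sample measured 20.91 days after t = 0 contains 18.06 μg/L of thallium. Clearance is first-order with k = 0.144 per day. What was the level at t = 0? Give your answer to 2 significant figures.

t½ = ln 2 / k = 0.69315 / 0.144 ≈ 4.8135 days.
Number of half-lives elapsed: n = 20.91/4.8135 ≈ 4.344.
A₀ = A × 2^n = 18.06 × 2^4.344 = 18.06 × 20.309 ≈ 366.77 μg/L.

370 μg/L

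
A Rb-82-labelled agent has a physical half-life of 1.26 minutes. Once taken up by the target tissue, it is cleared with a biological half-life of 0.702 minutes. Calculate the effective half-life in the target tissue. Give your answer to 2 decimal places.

1/t_eff = 1/t_phys + 1/t_biol = 1/1.26 + 1/0.702 = 2.2182 per minute.
t_eff = 1.26 × 0.702 / (1.26 + 0.702) ≈ 0.45083 minutes.

0.45 minutes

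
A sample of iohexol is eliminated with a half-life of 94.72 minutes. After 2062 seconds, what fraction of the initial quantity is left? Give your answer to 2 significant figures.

0.78

2062 seconds = 34.3667 minutes.
n = 34.3667/94.72 ≈ 0.36282 half-lives.
Fraction remaining = (1/2)^0.36282 ≈ 0.77764.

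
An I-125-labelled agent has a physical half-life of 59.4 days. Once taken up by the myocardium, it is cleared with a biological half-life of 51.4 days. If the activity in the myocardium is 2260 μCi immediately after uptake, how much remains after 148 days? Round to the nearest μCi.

55 μCi

1/t_eff = 1/t_phys + 1/t_biol = 1/59.4 + 1/51.4 = 0.03629 per day.
t_eff = 59.4 × 51.4 / (59.4 + 51.4) ≈ 27.556 days.
Remaining = 2260 × (1/2)^(148/27.556) = 2260 × (1/2)^5.371 ≈ 54.612 μCi.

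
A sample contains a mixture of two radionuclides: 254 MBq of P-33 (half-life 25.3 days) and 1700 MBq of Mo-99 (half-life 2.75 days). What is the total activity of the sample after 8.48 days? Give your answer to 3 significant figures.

402 MBq

P-33: 254 × (1/2)^(8.48/25.3) = 254 × (1/2)^0.33518 ≈ 201.34 MBq.
Mo-99: 1700 × (1/2)^(8.48/2.75) = 1700 × (1/2)^3.0836 ≈ 200.53 MBq.
Total = 201.34 + 200.53 ≈ 401.87 MBq.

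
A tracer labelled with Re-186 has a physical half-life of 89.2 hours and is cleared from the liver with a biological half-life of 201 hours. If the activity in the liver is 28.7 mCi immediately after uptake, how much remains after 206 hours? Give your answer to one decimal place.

1/t_eff = 1/t_phys + 1/t_biol = 1/89.2 + 1/201 = 0.016186 per hour.
t_eff = 89.2 × 201 / (89.2 + 201) ≈ 61.782 hours.
Remaining = 28.7 × (1/2)^(206/61.782) = 28.7 × (1/2)^3.3343 ≈ 2.8455 mCi.

2.8 mCi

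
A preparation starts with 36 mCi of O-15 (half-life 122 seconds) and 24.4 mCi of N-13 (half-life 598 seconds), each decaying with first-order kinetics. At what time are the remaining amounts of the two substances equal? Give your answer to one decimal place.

Set 36·(1/2)^(t/122) = 24.4·(1/2)^(t/598).
Taking log₂: log₂(36/24.4) = t·(1/122 − 1/598).
log₂(1.4754) = 0.56112; 1/122 − 1/598 = 0.0065245.
t = 0.56112 / 0.0065245 ≈ 86.002 seconds.

86.0 seconds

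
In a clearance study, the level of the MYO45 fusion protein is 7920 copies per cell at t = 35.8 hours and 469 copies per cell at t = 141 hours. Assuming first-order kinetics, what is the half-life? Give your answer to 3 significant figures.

25.8 hours

Over Δt = 141 − 35.8 = 105.2 hours, the level fell by a factor of 7920/469 ≈ 16.887.
n = log₂(16.887) ≈ 4.0778 half-lives, so t½ = 105.2/4.0778 ≈ 25.798 hours.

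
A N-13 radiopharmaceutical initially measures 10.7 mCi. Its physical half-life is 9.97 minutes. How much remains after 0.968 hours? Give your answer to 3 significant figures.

0.189 mCi

Convert the elapsed time: 0.968 hours = 58.08 minutes.
Number of half-lives: n = 58.08/9.97 ≈ 5.8255.
Remaining = 10.7 × (1/2)^5.8255 = 10.7 × 0.017634 ≈ 0.18869 mCi.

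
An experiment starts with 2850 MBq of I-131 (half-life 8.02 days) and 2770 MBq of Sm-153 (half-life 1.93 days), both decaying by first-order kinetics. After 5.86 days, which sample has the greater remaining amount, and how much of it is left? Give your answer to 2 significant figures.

I-131, 1700 MBq

I-131: 2850 × (1/2)^0.73067 ≈ 1717.5 MBq.
Sm-153: 2770 × (1/2)^3.0363 ≈ 337.65 MBq.
I-131 has more remaining, at ≈ 1717.5 MBq.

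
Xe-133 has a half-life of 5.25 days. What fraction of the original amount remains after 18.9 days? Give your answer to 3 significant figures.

n = 18.9/5.25 ≈ 3.6 half-lives.
Fraction remaining = (1/2)^3.6 ≈ 0.082469.

0.0825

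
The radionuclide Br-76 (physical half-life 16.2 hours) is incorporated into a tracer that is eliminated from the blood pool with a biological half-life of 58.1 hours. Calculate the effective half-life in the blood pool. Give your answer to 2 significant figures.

1/t_eff = 1/t_phys + 1/t_biol = 1/16.2 + 1/58.1 = 0.07894 per hour.
t_eff = 16.2 × 58.1 / (16.2 + 58.1) ≈ 12.668 hours.

13 hours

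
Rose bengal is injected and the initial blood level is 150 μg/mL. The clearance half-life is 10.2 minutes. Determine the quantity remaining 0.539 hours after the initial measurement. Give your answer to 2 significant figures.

Convert the elapsed time: 0.539 hours = 32.34 minutes.
Number of half-lives: n = 32.34/10.2 ≈ 3.1706.
Remaining = 150 × (1/2)^3.1706 = 150 × 0.11106 ≈ 16.659 μg/mL.

17 μg/mL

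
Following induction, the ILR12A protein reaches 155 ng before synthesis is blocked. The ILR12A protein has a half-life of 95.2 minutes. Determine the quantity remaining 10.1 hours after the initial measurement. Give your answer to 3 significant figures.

1.88 ng

Convert the elapsed time: 10.1 hours = 606 minutes.
Number of half-lives: n = 606/95.2 ≈ 6.3655.
Remaining = 155 × (1/2)^6.3655 = 155 × 0.012128 ≈ 1.8798 ng.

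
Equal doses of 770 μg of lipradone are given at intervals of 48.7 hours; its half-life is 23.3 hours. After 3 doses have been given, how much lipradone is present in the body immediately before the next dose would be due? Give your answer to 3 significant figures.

The 3 doses were given 146.1, 97.4, 48.7 hours ago.
Total = 770·(1/2)^(146.1/23.3) + 770·(1/2)^(97.4/23.3) + 770·(1/2)^(48.7/23.3)
      = 9.9751 + 42.472 + 180.84 ≈ 233.29 μg.

233 μg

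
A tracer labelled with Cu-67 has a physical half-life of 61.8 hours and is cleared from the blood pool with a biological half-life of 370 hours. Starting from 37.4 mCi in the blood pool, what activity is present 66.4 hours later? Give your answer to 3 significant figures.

15.7 mCi

1/t_eff = 1/t_phys + 1/t_biol = 1/61.8 + 1/370 = 0.018884 per hour.
t_eff = 61.8 × 370 / (61.8 + 370) ≈ 52.955 hours.
Remaining = 37.4 × (1/2)^(66.4/52.955) = 37.4 × (1/2)^1.2539 ≈ 15.682 mCi.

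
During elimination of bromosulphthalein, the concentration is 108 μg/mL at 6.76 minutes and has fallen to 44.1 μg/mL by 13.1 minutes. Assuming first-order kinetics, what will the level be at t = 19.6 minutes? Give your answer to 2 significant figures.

Over Δt = 13.1 − 6.76 = 6.34 minutes, the level fell by a factor of 108/44.1 ≈ 2.449.
n = log₂(2.449) ≈ 1.2922 half-lives, so t½ = 6.34/1.2922 ≈ 4.9064 minutes.
From t = 13.1 to t = 19.6: 44.1 × (1/2)^((19.6−13.1)/4.9064) ≈ 17.605 μg/mL.

18 μg/mL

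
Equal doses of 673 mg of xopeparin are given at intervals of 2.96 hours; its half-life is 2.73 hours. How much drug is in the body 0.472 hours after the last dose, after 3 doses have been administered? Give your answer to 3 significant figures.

1010 mg

The 3 doses were given 6.392, 3.432, 0.472 hours ago.
Total = 673·(1/2)^(6.392/2.73) + 673·(1/2)^(3.432/2.73) + 673·(1/2)^(0.472/2.73)
      = 132.8 + 281.56 + 596.99 ≈ 1011.4 mg.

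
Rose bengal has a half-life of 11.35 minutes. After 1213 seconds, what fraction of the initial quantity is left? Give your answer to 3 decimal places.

1213 seconds = 20.2167 minutes.
n = 20.2167/11.35 ≈ 1.7812 half-lives.
Fraction remaining = (1/2)^1.7812 ≈ 0.29094.

0.291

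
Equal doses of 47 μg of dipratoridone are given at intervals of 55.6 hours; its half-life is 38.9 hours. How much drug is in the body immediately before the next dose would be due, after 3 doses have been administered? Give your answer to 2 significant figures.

26 μg

The 3 doses were given 166.8, 111.2, 55.6 hours ago.
Total = 47·(1/2)^(166.8/38.9) + 47·(1/2)^(111.2/38.9) + 47·(1/2)^(55.6/38.9)
      = 2.4061 + 6.4799 + 17.452 ≈ 26.338 μg.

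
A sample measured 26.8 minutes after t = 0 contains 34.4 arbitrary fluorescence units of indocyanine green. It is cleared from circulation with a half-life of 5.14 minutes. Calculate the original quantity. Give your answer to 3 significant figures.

1280 arbitrary fluorescence units

Number of half-lives elapsed: n = 26.8/5.14 ≈ 5.214.
A₀ = A × 2^n = 34.4 × 2^5.214 = 34.4 × 37.117 ≈ 1276.8 arbitrary fluorescence units.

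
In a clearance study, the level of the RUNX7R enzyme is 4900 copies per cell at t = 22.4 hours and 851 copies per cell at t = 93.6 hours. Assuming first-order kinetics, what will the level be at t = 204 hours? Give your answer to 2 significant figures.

Over Δt = 93.6 − 22.4 = 71.2 hours, the level fell by a factor of 4900/851 ≈ 5.7579.
n = log₂(5.7579) ≈ 2.5256 half-lives, so t½ = 71.2/2.5256 ≈ 28.192 hours.
From t = 93.6 to t = 204: 851 × (1/2)^((204−93.6)/28.192) ≈ 56.375 copies per cell.

56 copies per cell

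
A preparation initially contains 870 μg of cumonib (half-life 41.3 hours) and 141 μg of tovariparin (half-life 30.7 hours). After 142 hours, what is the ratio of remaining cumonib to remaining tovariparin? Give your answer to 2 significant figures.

cumonib: 870 × (1/2)^(142/41.3) = 870 × (1/2)^3.4383 ≈ 80.26 μg.
tovariparin: 141 × (1/2)^(142/30.7) = 141 × (1/2)^4.6254 ≈ 5.7126 μg.
Ratio ≈ 80.26 / 5.7126 ≈ 14.05.

14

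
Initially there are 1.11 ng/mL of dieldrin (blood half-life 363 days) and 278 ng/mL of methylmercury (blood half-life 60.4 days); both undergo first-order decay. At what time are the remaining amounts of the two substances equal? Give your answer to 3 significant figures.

Set 1.11·(1/2)^(t/363) = 278·(1/2)^(t/60.4).
Taking log₂: log₂(1.11/278) = t·(1/363 − 1/60.4).
log₂(0.0039928) = -7.9684; 1/363 − 1/60.4 = -0.013801.
t = -7.9684 / -0.013801 ≈ 577.36 days.

577 days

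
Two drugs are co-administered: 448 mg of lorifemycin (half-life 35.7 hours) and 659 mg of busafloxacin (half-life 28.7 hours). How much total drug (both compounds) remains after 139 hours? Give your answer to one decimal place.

lorifemycin: 448 × (1/2)^(139/35.7) = 448 × (1/2)^3.8936 ≈ 30.144 mg.
busafloxacin: 659 × (1/2)^(139/28.7) = 659 × (1/2)^4.8432 ≈ 22.958 mg.
Total = 30.144 + 22.958 ≈ 53.102 mg.

53.1 mg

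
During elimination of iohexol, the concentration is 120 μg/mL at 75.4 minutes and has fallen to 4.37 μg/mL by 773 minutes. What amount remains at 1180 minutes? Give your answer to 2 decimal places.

0.63 μg/mL

Over Δt = 773 − 75.4 = 697.6 minutes, the level fell by a factor of 120/4.37 ≈ 27.46.
n = log₂(27.46) ≈ 4.7793 half-lives, so t½ = 697.6/4.7793 ≈ 145.96 minutes.
From t = 773 to t = 1180: 4.37 × (1/2)^((1180−773)/145.96) ≈ 0.63256 μg/mL.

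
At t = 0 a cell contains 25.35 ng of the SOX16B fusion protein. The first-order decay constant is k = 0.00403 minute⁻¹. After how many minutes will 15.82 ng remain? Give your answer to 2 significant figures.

120 minutes

t½ = ln 2 / k = 0.69315 / 0.00403 ≈ 172 minutes.
Fraction remaining = 15.82/25.35 ≈ 0.62406.
n = log₂(25.35/15.82) = ln(1.6024)/ln 2 ≈ 0.68024 half-lives.
t = n × t½ = 0.68024 × 172 ≈ 117 minutes.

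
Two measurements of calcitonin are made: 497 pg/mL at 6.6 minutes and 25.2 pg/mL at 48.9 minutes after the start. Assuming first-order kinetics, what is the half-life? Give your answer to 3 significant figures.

9.83 minutes

Over Δt = 48.9 − 6.6 = 42.3 minutes, the level fell by a factor of 497/25.2 ≈ 19.722.
n = log₂(19.722) ≈ 4.3018 half-lives, so t½ = 42.3/4.3018 ≈ 9.8332 minutes.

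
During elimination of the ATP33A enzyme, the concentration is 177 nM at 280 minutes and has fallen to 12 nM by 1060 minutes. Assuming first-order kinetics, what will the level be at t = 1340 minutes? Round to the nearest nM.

Over Δt = 1060 − 280 = 780 minutes, the level fell by a factor of 177/12 ≈ 14.75.
n = log₂(14.75) ≈ 3.8826 half-lives, so t½ = 780/3.8826 ≈ 200.89 minutes.
From t = 1060 to t = 1340: 12 × (1/2)^((1340−1060)/200.89) ≈ 4.5668 nM.

5 nM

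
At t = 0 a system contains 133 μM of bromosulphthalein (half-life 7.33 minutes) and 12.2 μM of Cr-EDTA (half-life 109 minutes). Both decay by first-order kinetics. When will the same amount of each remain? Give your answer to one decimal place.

27.1 minutes

Set 133·(1/2)^(t/7.33) = 12.2·(1/2)^(t/109).
Taking log₂: log₂(133/12.2) = t·(1/7.33 − 1/109).
log₂(10.902) = 3.4465; 1/7.33 − 1/109 = 0.12725.
t = 3.4465 / 0.12725 ≈ 27.084 minutes.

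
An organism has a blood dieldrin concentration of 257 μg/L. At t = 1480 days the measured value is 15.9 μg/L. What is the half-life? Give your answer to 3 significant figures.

369 days

A/A₀ = 15.9/257 ≈ 0.061868.
n = log₂(16.164) ≈ 4.0147 half-lives elapsed in 1480 days.
t½ = 1480/4.0147 ≈ 368.65 days.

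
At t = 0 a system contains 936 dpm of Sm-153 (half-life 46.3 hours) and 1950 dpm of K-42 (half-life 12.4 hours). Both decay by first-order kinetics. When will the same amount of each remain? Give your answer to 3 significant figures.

Set 936·(1/2)^(t/46.3) = 1950·(1/2)^(t/12.4).
Taking log₂: log₂(936/1950) = t·(1/46.3 − 1/12.4).
log₂(0.48) = -1.0589; 1/46.3 − 1/12.4 = -0.059047.
t = -1.0589 / -0.059047 ≈ 17.933 hours.

17.9 hours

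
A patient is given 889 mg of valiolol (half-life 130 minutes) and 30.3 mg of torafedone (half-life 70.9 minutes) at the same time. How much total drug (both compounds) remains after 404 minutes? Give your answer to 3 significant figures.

valiolol: 889 × (1/2)^(404/130) = 889 × (1/2)^3.1077 ≈ 103.13 mg.
torafedone: 30.3 × (1/2)^(404/70.9) = 30.3 × (1/2)^5.6982 ≈ 0.58361 mg.
Total = 103.13 + 0.58361 ≈ 103.72 mg.

104 mg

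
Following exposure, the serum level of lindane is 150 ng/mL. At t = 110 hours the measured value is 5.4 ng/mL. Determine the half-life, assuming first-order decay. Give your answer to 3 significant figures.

22.9 hours

A/A₀ = 5.4/150 ≈ 0.036.
n = log₂(27.778) ≈ 4.7959 half-lives elapsed in 110 hours.
t½ = 110/4.7959 ≈ 22.936 hours.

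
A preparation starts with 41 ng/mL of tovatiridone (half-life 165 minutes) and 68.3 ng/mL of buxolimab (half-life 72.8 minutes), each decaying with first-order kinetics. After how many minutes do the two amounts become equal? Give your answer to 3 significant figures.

95.9 minutes

Set 41·(1/2)^(t/165) = 68.3·(1/2)^(t/72.8).
Taking log₂: log₂(41/68.3) = t·(1/165 − 1/72.8).
log₂(0.60029) = -0.73626; 1/165 − 1/72.8 = -0.0076757.
t = -0.73626 / -0.0076757 ≈ 95.922 minutes.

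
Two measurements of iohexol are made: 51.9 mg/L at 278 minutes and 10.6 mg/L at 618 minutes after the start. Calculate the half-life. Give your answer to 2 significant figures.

150 minutes

Over Δt = 618 − 278 = 340 minutes, the level fell by a factor of 51.9/10.6 ≈ 4.8962.
n = log₂(4.8962) ≈ 2.2917 half-lives, so t½ = 340/2.2917 ≈ 148.36 minutes.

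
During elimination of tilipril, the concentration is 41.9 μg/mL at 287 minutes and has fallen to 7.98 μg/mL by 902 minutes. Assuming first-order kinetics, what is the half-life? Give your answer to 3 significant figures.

Over Δt = 902 − 287 = 615 minutes, the level fell by a factor of 41.9/7.98 ≈ 5.2506.
n = log₂(5.2506) ≈ 2.3925 half-lives, so t½ = 615/2.3925 ≈ 257.05 minutes.

257 minutes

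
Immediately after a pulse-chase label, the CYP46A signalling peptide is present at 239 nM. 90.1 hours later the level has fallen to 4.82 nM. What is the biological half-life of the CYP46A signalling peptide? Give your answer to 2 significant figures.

16 hours

A/A₀ = 4.82/239 ≈ 0.020167.
n = log₂(49.585) ≈ 5.6318 half-lives elapsed in 90.1 hours.
t½ = 90.1/5.6318 ≈ 15.998 hours.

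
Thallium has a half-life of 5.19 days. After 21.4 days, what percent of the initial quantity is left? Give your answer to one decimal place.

n = 21.4/5.19 ≈ 4.1233 half-lives.
Fraction remaining = (1/2)^4.1233 ≈ 0.05738, i.e. 5.738%.

5.7%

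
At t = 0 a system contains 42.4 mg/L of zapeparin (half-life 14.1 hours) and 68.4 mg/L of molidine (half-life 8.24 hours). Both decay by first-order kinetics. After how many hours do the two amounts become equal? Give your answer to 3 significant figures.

Set 42.4·(1/2)^(t/14.1) = 68.4·(1/2)^(t/8.24).
Taking log₂: log₂(42.4/68.4) = t·(1/14.1 − 1/8.24).
log₂(0.61988) = -0.68993; 1/14.1 − 1/8.24 = -0.050437.
t = -0.68993 / -0.050437 ≈ 13.679 hours.

13.7 hours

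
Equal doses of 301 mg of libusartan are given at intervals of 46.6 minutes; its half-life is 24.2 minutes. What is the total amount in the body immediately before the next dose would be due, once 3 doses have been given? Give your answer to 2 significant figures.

The 3 doses were given 139.8, 93.2, 46.6 minutes ago.
Total = 301·(1/2)^(139.8/24.2) + 301·(1/2)^(93.2/24.2) + 301·(1/2)^(46.6/24.2)
      = 5.4898 + 20.856 + 79.231 ≈ 105.58 mg.

110 mg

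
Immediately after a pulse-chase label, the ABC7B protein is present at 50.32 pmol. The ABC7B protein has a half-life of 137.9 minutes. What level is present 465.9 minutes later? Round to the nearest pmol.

Number of half-lives: n = 465.9/137.9 ≈ 3.3785.
Remaining = 50.32 × (1/2)^3.3785 = 50.32 × 0.096152 ≈ 4.8384 pmol.

5 pmol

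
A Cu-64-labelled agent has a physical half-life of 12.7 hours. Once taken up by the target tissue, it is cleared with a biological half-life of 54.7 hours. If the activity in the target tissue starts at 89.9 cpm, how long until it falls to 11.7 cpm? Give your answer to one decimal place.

1/t_eff = 1/t_phys + 1/t_biol = 1/12.7 + 1/54.7 = 0.097022 per hour.
t_eff = 12.7 × 54.7 / (12.7 + 54.7) ≈ 10.307 hours.
n = log₂(89.9/11.7) ≈ 2.9418; t = 2.9418 × 10.307 ≈ 30.321 hours.

30.3 hours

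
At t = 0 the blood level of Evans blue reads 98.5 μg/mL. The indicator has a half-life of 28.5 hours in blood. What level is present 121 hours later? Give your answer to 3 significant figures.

Number of half-lives: n = 121/28.5 ≈ 4.2456.
Remaining = 98.5 × (1/2)^4.2456 = 98.5 × 0.052716 ≈ 5.1925 μg/mL.

5.19 μg/mL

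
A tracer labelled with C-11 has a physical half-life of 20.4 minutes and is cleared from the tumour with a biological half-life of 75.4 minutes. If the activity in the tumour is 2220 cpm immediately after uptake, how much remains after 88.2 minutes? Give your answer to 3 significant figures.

49.3 cpm

1/t_eff = 1/t_phys + 1/t_biol = 1/20.4 + 1/75.4 = 0.062282 per minute.
t_eff = 20.4 × 75.4 / (20.4 + 75.4) ≈ 16.056 minutes.
Remaining = 2220 × (1/2)^(88.2/16.056) = 2220 × (1/2)^5.4933 ≈ 49.284 cpm.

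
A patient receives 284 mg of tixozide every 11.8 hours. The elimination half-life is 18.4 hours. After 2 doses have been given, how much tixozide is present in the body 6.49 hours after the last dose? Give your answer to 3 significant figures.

365 mg

The 2 doses were given 18.29, 6.49 hours ago.
Total = 284·(1/2)^(18.29/18.4) + 284·(1/2)^(6.49/18.4)
      = 142.59 + 222.4 ≈ 364.99 mg.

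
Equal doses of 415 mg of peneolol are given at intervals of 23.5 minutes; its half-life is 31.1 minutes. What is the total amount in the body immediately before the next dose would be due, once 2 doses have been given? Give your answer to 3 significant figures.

391 mg

The 2 doses were given 47, 23.5 minutes ago.
Total = 415·(1/2)^(47/31.1) + 415·(1/2)^(23.5/31.1)
      = 145.58 + 245.8 ≈ 391.38 mg.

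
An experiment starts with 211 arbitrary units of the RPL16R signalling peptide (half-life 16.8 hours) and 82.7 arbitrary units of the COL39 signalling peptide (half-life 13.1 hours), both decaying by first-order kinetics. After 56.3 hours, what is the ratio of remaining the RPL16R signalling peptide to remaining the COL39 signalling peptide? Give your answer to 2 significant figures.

RPL16R signalling peptide: 211 × (1/2)^(56.3/16.8) = 211 × (1/2)^3.3512 ≈ 20.676 arbitrary units.
COL39 signalling peptide: 82.7 × (1/2)^(56.3/13.1) = 82.7 × (1/2)^4.2977 ≈ 4.205 arbitrary units.
Ratio ≈ 20.676 / 4.205 ≈ 4.9171.

4.9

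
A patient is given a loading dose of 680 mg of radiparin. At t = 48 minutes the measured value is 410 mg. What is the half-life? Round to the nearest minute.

66 minutes

A/A₀ = 410/680 ≈ 0.60294.
n = log₂(1.6585) ≈ 0.72991 half-lives elapsed in 48 minutes.
t½ = 48/0.72991 ≈ 65.761 minutes.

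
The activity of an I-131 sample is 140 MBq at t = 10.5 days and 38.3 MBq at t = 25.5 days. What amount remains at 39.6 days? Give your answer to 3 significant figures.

Over Δt = 25.5 − 10.5 = 15 days, the level fell by a factor of 140/38.3 ≈ 3.6554.
n = log₂(3.6554) ≈ 1.87 half-lives, so t½ = 15/1.87 ≈ 8.0213 days.
From t = 25.5 to t = 39.6: 38.3 × (1/2)^((39.6−25.5)/8.0213) ≈ 11.325 MBq.

11.3 MBq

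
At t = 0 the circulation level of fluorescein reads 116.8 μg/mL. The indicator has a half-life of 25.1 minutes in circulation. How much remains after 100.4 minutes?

7.3 μg/mL

Elapsed time is 4 half-lives (100.4/25.1).
Each half-life halves the amount: 116.8 × (1/2)^4 = 116.8/16 = 7.3 μg/mL.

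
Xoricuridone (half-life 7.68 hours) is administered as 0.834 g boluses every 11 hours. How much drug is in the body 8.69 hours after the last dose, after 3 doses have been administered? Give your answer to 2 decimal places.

0.57 g

The 3 doses were given 30.69, 19.69, 8.69 hours ago.
Total = 0.834·(1/2)^(30.69/7.68) + 0.834·(1/2)^(19.69/7.68) + 0.834·(1/2)^(8.69/7.68)
      = 0.052266 + 0.14105 + 0.38067 ≈ 0.57399 g.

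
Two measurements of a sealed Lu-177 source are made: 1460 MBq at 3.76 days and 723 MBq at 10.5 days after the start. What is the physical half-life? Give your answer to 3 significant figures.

6.65 days

Over Δt = 10.5 − 3.76 = 6.74 days, the level fell by a factor of 1460/723 ≈ 2.0194.
n = log₂(2.0194) ≈ 1.0139 half-lives, so t½ = 6.74/1.0139 ≈ 6.6476 days.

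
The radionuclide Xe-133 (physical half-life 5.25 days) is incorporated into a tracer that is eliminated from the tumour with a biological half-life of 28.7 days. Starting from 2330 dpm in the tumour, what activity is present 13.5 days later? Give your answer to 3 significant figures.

283 dpm

1/t_eff = 1/t_phys + 1/t_biol = 1/5.25 + 1/28.7 = 0.22532 per day.
t_eff = 5.25 × 28.7 / (5.25 + 28.7) ≈ 4.4381 days.
Remaining = 2330 × (1/2)^(13.5/4.4381) = 2330 × (1/2)^3.0418 ≈ 282.93 dpm.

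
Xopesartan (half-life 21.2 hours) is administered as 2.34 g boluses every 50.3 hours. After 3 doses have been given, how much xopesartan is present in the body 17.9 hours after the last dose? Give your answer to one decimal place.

The 3 doses were given 118.5, 68.2, 17.9 hours ago.
Total = 2.34·(1/2)^(118.5/21.2) + 2.34·(1/2)^(68.2/21.2) + 2.34·(1/2)^(17.9/21.2)
      = 0.048593 + 0.25166 + 1.3033 ≈ 1.6035 g.

1.6 g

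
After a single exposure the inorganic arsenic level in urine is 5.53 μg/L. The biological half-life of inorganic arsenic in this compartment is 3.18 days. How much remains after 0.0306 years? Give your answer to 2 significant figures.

Convert the elapsed time: 0.0306 years = 11.169 days.
Number of half-lives: n = 11.169/3.18 ≈ 3.5123.
Remaining = 5.53 × (1/2)^3.5123 = 5.53 × 0.08764 ≈ 0.48465 μg/L.

0.48 μg/L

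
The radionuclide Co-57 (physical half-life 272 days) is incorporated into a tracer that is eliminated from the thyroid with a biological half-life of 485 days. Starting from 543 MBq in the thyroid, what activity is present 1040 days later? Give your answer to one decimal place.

1/t_eff = 1/t_phys + 1/t_biol = 1/272 + 1/485 = 0.0057383 per day.
t_eff = 272 × 485 / (272 + 485) ≈ 174.27 days.
Remaining = 543 × (1/2)^(1040/174.27) = 543 × (1/2)^5.9679 ≈ 8.6755 MBq.

8.7 MBq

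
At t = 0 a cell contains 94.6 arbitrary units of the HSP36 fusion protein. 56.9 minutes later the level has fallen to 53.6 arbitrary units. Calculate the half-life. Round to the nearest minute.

69 minutes

A/A₀ = 53.6/94.6 ≈ 0.5666.
n = log₂(1.7649) ≈ 0.81961 half-lives elapsed in 56.9 minutes.
t½ = 56.9/0.81961 ≈ 69.424 minutes.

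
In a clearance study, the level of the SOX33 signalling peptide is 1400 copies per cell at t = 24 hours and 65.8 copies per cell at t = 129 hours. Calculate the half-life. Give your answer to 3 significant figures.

23.8 hours

Over Δt = 129 − 24 = 105 hours, the level fell by a factor of 1400/65.8 ≈ 21.277.
n = log₂(21.277) ≈ 4.4112 half-lives, so t½ = 105/4.4112 ≈ 23.803 hours.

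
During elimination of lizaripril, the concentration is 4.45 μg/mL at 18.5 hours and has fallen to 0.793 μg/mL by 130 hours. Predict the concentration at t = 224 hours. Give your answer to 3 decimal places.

0.185 μg/mL

Over Δt = 130 − 18.5 = 111.5 hours, the level fell by a factor of 4.45/0.793 ≈ 5.6116.
n = log₂(5.6116) ≈ 2.4884 half-lives, so t½ = 111.5/2.4884 ≈ 44.808 hours.
From t = 130 to t = 224: 0.793 × (1/2)^((224−130)/44.808) ≈ 0.18525 μg/mL.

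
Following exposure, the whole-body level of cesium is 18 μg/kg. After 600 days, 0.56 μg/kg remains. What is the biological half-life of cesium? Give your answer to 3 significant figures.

120 days

A/A₀ = 0.56/18 ≈ 0.031111.
n = log₂(32.143) ≈ 5.0064 half-lives elapsed in 600 days.
t½ = 600/5.0064 ≈ 119.85 days.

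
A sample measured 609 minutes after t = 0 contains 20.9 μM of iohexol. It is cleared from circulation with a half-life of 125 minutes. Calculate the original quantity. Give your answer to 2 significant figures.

Number of half-lives elapsed: n = 609/125 ≈ 4.872.
A₀ = A × 2^n = 20.9 × 2^4.872 = 20.9 × 29.283 ≈ 612.02 μM.

610 μM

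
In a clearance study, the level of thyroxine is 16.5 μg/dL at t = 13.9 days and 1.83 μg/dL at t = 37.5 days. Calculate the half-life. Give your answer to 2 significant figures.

7.4 days

Over Δt = 37.5 − 13.9 = 23.6 days, the level fell by a factor of 16.5/1.83 ≈ 9.0164.
n = log₂(9.0164) ≈ 3.1726 half-lives, so t½ = 23.6/3.1726 ≈ 7.4388 days.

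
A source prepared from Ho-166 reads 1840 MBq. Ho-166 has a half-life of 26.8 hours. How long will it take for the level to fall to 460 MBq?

53.6 hours

460/1840 = 1/4, so 2 half-lives have elapsed.
t = 2 × 26.8 = 53.6 hours.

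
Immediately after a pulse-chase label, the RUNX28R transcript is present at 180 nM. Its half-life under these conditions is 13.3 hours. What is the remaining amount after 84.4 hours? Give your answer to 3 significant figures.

Number of half-lives: n = 84.4/13.3 ≈ 6.3459.
Remaining = 180 × (1/2)^6.3459 = 180 × 0.012294 ≈ 2.213 nM.

2.21 nM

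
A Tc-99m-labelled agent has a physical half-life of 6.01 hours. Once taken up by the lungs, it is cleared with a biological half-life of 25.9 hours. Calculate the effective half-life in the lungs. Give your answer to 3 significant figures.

1/t_eff = 1/t_phys + 1/t_biol = 1/6.01 + 1/25.9 = 0.205 per hour.
t_eff = 6.01 × 25.9 / (6.01 + 25.9) ≈ 4.8781 hours.

4.88 hours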